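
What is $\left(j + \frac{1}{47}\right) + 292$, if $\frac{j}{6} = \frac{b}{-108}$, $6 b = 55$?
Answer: $\frac{1479715}{5076} \approx 291.51$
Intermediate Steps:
$b = \frac{55}{6}$ ($b = \frac{1}{6} \cdot 55 = \frac{55}{6} \approx 9.1667$)
$j = - \frac{55}{108}$ ($j = 6 \frac{55}{6 \left(-108\right)} = 6 \cdot \frac{55}{6} \left(- \frac{1}{108}\right) = 6 \left(- \frac{55}{648}\right) = - \frac{55}{108} \approx -0.50926$)
$\left(j + \frac{1}{47}\right) + 292 = \left(- \frac{55}{108} + \frac{1}{47}\right) + 292 = - \frac{2477}{5076} + 292 = \frac{1479715}{5076}$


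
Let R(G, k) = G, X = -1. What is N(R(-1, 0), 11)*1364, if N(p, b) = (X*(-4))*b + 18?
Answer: 84568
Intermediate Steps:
N(p, b) = 18 + 4*b (N(p, b) = (-1*(-4))*b + 18 = 4*b + 18 = 18 + 4*b)
N(R(-1, 0), 11)*1364 = (18 + 4*11)*1364 = (18 + 44)*1364 = 62*1364 = 84568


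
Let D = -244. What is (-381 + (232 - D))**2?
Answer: 9025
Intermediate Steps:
(-381 + (232 - D))**2 = (-381 + (232 - 1*(-244)))**2 = (-381 + (232 + 244))**2 = (-381 + 476)**2 = 95**2 = 9025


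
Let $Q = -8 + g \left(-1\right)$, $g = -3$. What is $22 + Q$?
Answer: $17$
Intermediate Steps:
$Q = -5$ ($Q = -8 - -3 = -8 + 3 = -5$)
$22 + Q = 22 - 5 = 17$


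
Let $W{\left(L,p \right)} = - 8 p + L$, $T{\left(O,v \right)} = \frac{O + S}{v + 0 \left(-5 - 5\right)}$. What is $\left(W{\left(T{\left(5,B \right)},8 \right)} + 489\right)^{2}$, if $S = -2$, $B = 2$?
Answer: $\frac{727609}{4} \approx 1.819 \cdot 10^{5}$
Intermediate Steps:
$T{\left(O,v \right)} = \frac{-2 + O}{v}$ ($T{\left(O,v \right)} = \frac{O - 2}{v + 0 \left(-5 - 5\right)} = \frac{-2 + O}{v + 0 \left(-10\right)} = \frac{-2 + O}{v + 0} = \frac{-2 + O}{v}$)
$W{\left(L,p \right)} = L - 8 p$
$\left(W{\left(T{\left(5,B \right)},8 \right)} + 489\right)^{2} = \left(\left(\frac{-2 + 5}{2} - 64\right) + 489\right)^{2} = \left(\left(\frac{1}{2} \cdot 3 - 64\right) + 489\right)^{2} = \left(\left(\frac{3}{2} - 64\right) + 489\right)^{2} = \left(- \frac{125}{2} + 489\right)^{2} = \left(\frac{853}{2}\right)^{2} = \frac{727609}{4}$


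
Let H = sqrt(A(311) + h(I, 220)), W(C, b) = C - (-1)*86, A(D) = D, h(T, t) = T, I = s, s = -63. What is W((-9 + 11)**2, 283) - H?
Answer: 90 - 2*sqrt(62) ≈ 74.252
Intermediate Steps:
I = -63
W(C, b) = 86 + C (W(C, b) = C - 1*(-86) = C + 86 = 86 + C)
H = 2*sqrt(62) (H = sqrt(311 - 63) = sqrt(248) = 2*sqrt(62) ≈ 15.748)
W((-9 + 11)**2, 283) - H = (86 + (-9 + 11)**2) - 2*sqrt(62) = (86 + 2**2) - 2*sqrt(62) = (86 + 4) - 2*sqrt(62) = 90 - 2*sqrt(62)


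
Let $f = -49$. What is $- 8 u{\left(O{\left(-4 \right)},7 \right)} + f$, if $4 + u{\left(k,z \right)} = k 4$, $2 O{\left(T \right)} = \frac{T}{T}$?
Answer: $-33$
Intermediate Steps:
$O{\left(T \right)} = \frac{1}{2}$ ($O{\left(T \right)} = \frac{T \frac{1}{T}}{2} = \frac{1}{2} \cdot 1 = \frac{1}{2}$)
$u{\left(k,z \right)} = -4 + 4 k$ ($u{\left(k,z \right)} = -4 + k 4 = -4 + 4 k$)
$- 8 u{\left(O{\left(-4 \right)},7 \right)} + f = - 8 \left(-4 + 4 \cdot \frac{1}{2}\right) - 49 = - 8 \left(-4 + 2\right) - 49 = \left(-8\right) \left(-2\right) - 49 = 16 - 49 = -33$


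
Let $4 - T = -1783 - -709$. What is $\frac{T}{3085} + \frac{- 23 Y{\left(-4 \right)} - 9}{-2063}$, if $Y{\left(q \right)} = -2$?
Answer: $\frac{2109769}{6364355} \approx 0.3315$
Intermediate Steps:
$T = 1078$ ($T = 4 - \left(-1783 - -709\right) = 4 - \left(-1783 + 709\right) = 4 - -1074 = 4 + 1074 = 1078$)
$\frac{T}{3085} + \frac{- 23 Y{\left(-4 \right)} - 9}{-2063} = \frac{1078}{3085} + \frac{\left(-23\right) \left(-2\right) - 9}{-2063} = 1078 \cdot \frac{1}{3085} + \left(46 - 9\right) \left(- \frac{1}{2063}\right) = \frac{1078}{3085} + 37 \left(- \frac{1}{2063}\right) = \frac{1078}{3085} - \frac{37}{2063} = \frac{2109769}{6364355}$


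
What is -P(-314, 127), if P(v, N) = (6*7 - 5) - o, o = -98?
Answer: -135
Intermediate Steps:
P(v, N) = 135 (P(v, N) = (6*7 - 5) - 1*(-98) = (42 - 5) + 98 = 37 + 98 = 135)
-P(-314, 127) = -1*135 = -135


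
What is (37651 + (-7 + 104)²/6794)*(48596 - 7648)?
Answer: 5237460143622/3397 ≈ 1.5418e+9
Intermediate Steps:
(37651 + (-7 + 104)²/6794)*(48596 - 7648) = (37651 + 97²*(1/6794))*40948 = (37651 + 9409*(1/6794))*40948 = (37651 + 9409/6794)*40948 = (255810303/6794)*40948 = 5237460143622/3397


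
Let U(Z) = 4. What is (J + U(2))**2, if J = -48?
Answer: 1936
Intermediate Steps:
(J + U(2))**2 = (-48 + 4)**2 = (-44)**2 = 1936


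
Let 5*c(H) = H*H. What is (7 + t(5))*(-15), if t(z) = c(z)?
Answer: -180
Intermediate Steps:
c(H) = H²/5 (c(H) = (H*H)/5 = H²/5)
t(z) = z²/5
(7 + t(5))*(-15) = (7 + (⅕)*5²)*(-15) = (7 + (⅕)*25)*(-15) = (7 + 5)*(-15) = 12*(-15) = -180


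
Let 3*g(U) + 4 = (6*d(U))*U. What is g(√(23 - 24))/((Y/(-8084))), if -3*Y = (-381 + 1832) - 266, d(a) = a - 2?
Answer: -16168/237 - 32336*I/395 ≈ -68.219 - 81.863*I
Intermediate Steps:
d(a) = -2 + a
Y = -395 (Y = -((-381 + 1832) - 266)/3 = -(1451 - 266)/3 = -⅓*1185 = -395)
g(U) = -4/3 + U*(-12 + 6*U)/3 (g(U) = -4/3 + ((6*(-2 + U))*U)/3 = -4/3 + ((-12 + 6*U)*U)/3 = -4/3 + (U*(-12 + 6*U))/3 = -4/3 + U*(-12 + 6*U)/3)
g(√(23 - 24))/((Y/(-8084))) = (-4/3 + 2*√(23 - 24)*(-2 + √(23 - 24)))/((-395/(-8084))) = (-4/3 + 2*√(-1)*(-2 + √(-1)))/((-395*(-1/8084))) = (-4/3 + 2*I*(-2 + I))/(395/8084) = (-4/3 + 2*I*(-2 + I))*(8084/395) = -32336/1185 + 16168*I*(-2 + I)/395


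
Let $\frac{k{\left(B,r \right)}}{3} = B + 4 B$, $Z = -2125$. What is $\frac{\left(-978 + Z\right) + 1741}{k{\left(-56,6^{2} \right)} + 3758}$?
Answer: $- \frac{681}{1459} \approx -0.46676$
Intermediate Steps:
$k{\left(B,r \right)} = 15 B$ ($k{\left(B,r \right)} = 3 \left(B + 4 B\right) = 3 \cdot 5 B = 15 B$)
$\frac{\left(-978 + Z\right) + 1741}{k{\left(-56,6^{2} \right)} + 3758} = \frac{\left(-978 - 2125\right) + 1741}{15 \left(-56\right) + 3758} = \frac{-3103 + 1741}{-840 + 3758} = - \frac{1362}{2918} = \left(-1362\right) \frac{1}{2918} = - \frac{681}{1459}$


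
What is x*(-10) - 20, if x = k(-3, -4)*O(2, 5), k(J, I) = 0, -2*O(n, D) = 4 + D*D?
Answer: -20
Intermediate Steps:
O(n, D) = -2 - D²/2 (O(n, D) = -(4 + D*D)/2 = -(4 + D²)/2 = -2 - D²/2)
x = 0 (x = 0*(-2 - ½*5²) = 0*(-2 - ½*25) = 0*(-2 - 25/2) = 0*(-29/2) = 0)
x*(-10) - 20 = 0*(-10) - 20 = 0 - 20 = -20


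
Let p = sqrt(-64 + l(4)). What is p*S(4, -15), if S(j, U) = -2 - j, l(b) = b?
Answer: -12*I*sqrt(15) ≈ -46.476*I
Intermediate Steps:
p = 2*I*sqrt(15) (p = sqrt(-64 + 4) = sqrt(-60) = 2*I*sqrt(15) ≈ 7.746*I)
p*S(4, -15) = (2*I*sqrt(15))*(-2 - 1*4) = (2*I*sqrt(15))*(-2 - 4) = (2*I*sqrt(15))*(-6) = -12*I*sqrt(15)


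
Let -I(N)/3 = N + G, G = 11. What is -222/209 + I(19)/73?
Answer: -35016/15257 ≈ -2.2951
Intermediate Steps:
I(N) = -33 - 3*N (I(N) = -3*(N + 11) = -3*(11 + N) = -33 - 3*N)
-222/209 + I(19)/73 = -222/209 + (-33 - 3*19)/73 = -222*1/209 + (-33 - 57)*(1/73) = -222/209 - 90*1/73 = -222/209 - 90/73 = -35016/15257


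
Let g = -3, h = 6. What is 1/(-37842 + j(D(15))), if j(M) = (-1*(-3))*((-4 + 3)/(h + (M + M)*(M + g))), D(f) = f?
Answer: -122/4616725 ≈ -2.6426e-5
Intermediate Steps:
j(M) = -3/(6 + 2*M*(-3 + M)) (j(M) = (-1*(-3))*((-4 + 3)/(6 + (M + M)*(M - 3))) = 3*(-1/(6 + (2*M)*(-3 + M))) = 3*(-1/(6 + 2*M*(-3 + M))) = -3/(6 + 2*M*(-3 + M)))
1/(-37842 + j(D(15))) = 1/(-37842 - 3/(6 - 6*15 + 2*15**2)) = 1/(-37842 - 3/(6 - 90 + 2*225)) = 1/(-37842 - 3/(6 - 90 + 450)) = 1/(-37842 - 3/366) = 1/(-37842 - 3*1/366) = 1/(-37842 - 1/122) = 1/(-4616725/122) = -122/4616725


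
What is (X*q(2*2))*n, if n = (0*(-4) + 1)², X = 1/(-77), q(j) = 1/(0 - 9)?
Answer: 1/693 ≈ 0.0014430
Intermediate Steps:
q(j) = -⅑ (q(j) = 1/(-9) = -⅑)
X = -1/77 ≈ -0.012987
n = 1 (n = (0 + 1)² = 1² = 1)
(X*q(2*2))*n = -1/77*(-⅑)*1 = (1/693)*1 = 1/693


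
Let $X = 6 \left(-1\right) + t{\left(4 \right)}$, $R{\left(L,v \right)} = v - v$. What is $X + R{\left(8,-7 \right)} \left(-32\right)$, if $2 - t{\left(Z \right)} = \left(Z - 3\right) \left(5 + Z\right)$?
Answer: $-13$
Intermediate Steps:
$t{\left(Z \right)} = 2 - \left(-3 + Z\right) \left(5 + Z\right)$ ($t{\left(Z \right)} = 2 - \left(Z - 3\right) \left(5 + Z\right) = 2 - \left(-3 + Z\right) \left(5 + Z\right)$)
$R{\left(L,v \right)} = 0$
$X = -13$ ($X = 6 \left(-1\right) - 7 = -6 - 7 = -13$)
$X + R{\left(8,-7 \right)} \left(-32\right) = -13 + 0 \left(-32\right) = -13 + 0 = -13$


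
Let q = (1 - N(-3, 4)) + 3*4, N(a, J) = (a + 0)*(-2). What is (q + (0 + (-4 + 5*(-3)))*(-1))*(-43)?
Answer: -1118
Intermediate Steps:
N(a, J) = -2*a (N(a, J) = a*(-2) = -2*a)
q = 7 (q = (1 - (-2)*(-3)) + 3*4 = (1 - 1*6) + 12 = (1 - 6) + 12 = -5 + 12 = 7)
(q + (0 + (-4 + 5*(-3)))*(-1))*(-43) = (7 + (0 + (-4 + 5*(-3)))*(-1))*(-43) = (7 + (0 + (-4 - 15))*(-1))*(-43) = (7 + (0 - 19)*(-1))*(-43) = (7 - 19*(-1))*(-43) = (7 + 19)*(-43) = 26*(-43) = -1118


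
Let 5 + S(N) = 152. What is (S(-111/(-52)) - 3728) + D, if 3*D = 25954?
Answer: 15211/3 ≈ 5070.3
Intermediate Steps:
D = 25954/3 (D = (1/3)*25954 = 25954/3 ≈ 8651.3)
S(N) = 147 (S(N) = -5 + 152 = 147)
(S(-111/(-52)) - 3728) + D = (147 - 3728) + 25954/3 = -3581 + 25954/3 = 15211/3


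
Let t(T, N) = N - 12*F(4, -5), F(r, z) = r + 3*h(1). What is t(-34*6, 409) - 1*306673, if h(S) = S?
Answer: -306348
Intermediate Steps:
F(r, z) = 3 + r (F(r, z) = r + 3*1 = r + 3 = 3 + r)
t(T, N) = -84 + N (t(T, N) = N - 12*(3 + 4) = N - 12*7 = N - 84 = -84 + N)
t(-34*6, 409) - 1*306673 = (-84 + 409) - 1*306673 = 325 - 306673 = -306348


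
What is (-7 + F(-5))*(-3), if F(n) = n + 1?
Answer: 33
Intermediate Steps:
F(n) = 1 + n
(-7 + F(-5))*(-3) = (-7 + (1 - 5))*(-3) = (-7 - 4)*(-3) = -11*(-3) = 33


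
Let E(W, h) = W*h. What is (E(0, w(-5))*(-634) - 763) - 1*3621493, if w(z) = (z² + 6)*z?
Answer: -3622256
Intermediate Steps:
w(z) = z*(6 + z²) (w(z) = (6 + z²)*z = z*(6 + z²))
(E(0, w(-5))*(-634) - 763) - 1*3621493 = ((0*(-5*(6 + (-5)²)))*(-634) - 763) - 1*3621493 = ((0*(-5*(6 + 25)))*(-634) - 763) - 3621493 = ((0*(-5*31))*(-634) - 763) - 3621493 = ((0*(-155))*(-634) - 763) - 3621493 = (0*(-634) - 763) - 3621493 = (0 - 763) - 3621493 = -763 - 3621493 = -3622256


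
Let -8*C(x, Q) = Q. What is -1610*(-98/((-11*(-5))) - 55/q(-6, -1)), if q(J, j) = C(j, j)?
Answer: 7823956/11 ≈ 7.1127e+5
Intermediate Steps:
C(x, Q) = -Q/8
q(J, j) = -j/8
-1610*(-98/((-11*(-5))) - 55/q(-6, -1)) = -1610*(-98/((-11*(-5))) - 55/((-1/8*(-1)))) = -1610*(-98/55 - 55/1/8) = -1610*(-98*1/55 - 55*8) = -1610*(-98/55 - 440) = -1610*(-24298/55) = 7823956/11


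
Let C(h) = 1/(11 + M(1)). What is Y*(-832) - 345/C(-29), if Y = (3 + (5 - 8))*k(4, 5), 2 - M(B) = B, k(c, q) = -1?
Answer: -4140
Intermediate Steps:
M(B) = 2 - B
Y = 0 (Y = (3 + (5 - 8))*(-1) = (3 - 3)*(-1) = 0*(-1) = 0)
C(h) = 1/12 (C(h) = 1/(11 + (2 - 1*1)) = 1/(11 + (2 - 1)) = 1/(11 + 1) = 1/12)
Y*(-832) - 345/C(-29) = 0*(-832) - 345/1/12 = 0 - 345*12 = 0 - 4140 = -4140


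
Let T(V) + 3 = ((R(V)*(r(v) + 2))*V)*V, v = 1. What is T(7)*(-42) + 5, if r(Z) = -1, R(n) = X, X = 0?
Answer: 131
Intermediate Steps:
R(n) = 0
T(V) = -3 (T(V) = -3 + ((0*(-1 + 2))*V)*V = -3 + ((0*1)*V)*V = -3 + (0*V)*V = -3 + 0*V = -3 + 0 = -3)
T(7)*(-42) + 5 = -3*(-42) + 5 = 126 + 5 = 131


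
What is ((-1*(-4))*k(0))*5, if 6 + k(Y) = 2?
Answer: -80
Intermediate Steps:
k(Y) = -4 (k(Y) = -6 + 2 = -4)
((-1*(-4))*k(0))*5 = (-1*(-4)*(-4))*5 = (4*(-4))*5 = -16*5 = -80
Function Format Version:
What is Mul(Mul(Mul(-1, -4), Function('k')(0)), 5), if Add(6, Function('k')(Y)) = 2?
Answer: -80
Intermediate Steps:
Function('k')(Y) = -4 (Function('k')(Y) = Add(-6, 2) = -4)
Mul(Mul(Mul(-1, -4), Function('k')(0)), 5) = Mul(Mul(Mul(-1, -4), -4), 5) = Mul(Mul(4, -4), 5) = Mul(-16, 5) = -80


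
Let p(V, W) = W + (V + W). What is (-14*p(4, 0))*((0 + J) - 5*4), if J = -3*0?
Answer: 1120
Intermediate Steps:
J = 0
p(V, W) = V + 2*W
(-14*p(4, 0))*((0 + J) - 5*4) = (-14*(4 + 2*0))*((0 + 0) - 5*4) = (-14*(4 + 0))*(0 - 20) = -14*4*(-20) = -56*(-20) = 1120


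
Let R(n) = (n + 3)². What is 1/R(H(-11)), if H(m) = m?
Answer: 1/64 ≈ 0.015625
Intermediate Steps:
R(n) = (3 + n)²
1/R(H(-11)) = 1/((3 - 11)²) = 1/((-8)²) = 1/64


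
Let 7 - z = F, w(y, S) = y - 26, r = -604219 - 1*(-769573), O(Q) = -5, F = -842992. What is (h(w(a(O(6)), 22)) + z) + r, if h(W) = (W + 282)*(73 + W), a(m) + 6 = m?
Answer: 1017173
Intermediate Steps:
a(m) = -6 + m
r = 165354 (r = -604219 + 769573 = 165354)
w(y, S) = -26 + y
h(W) = (73 + W)*(282 + W) (h(W) = (282 + W)*(73 + W) = (73 + W)*(282 + W))
z = 842999 (z = 7 - 1*(-842992) = 7 + 842992 = 842999)
(h(w(a(O(6)), 22)) + z) + r = ((20586 + (-26 + (-6 - 5))² + 355*(-26 + (-6 - 5))) + 842999) + 165354 = ((20586 + (-26 - 11)² + 355*(-26 - 11)) + 842999) + 165354 = ((20586 + (-37)² + 355*(-37)) + 842999) + 165354 = ((20586 + 1369 - 13135) + 842999) + 165354 = (8820 + 842999) + 165354 = 851819 + 165354 = 1017173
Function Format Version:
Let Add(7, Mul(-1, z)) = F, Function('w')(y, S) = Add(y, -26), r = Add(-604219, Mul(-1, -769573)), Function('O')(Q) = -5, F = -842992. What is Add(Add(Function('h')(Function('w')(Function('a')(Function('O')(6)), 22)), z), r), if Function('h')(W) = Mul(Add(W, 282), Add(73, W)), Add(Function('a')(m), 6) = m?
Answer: 1017173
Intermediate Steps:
Function('a')(m) = Add(-6, m)
r = 165354 (r = Add(-604219, 769573) = 165354)
Function('w')(y, S) = Add(-26, y)
Function('h')(W) = Mul(Add(73, W), Add(282, W)) (Function('h')(W) = Mul(Add(282, W), Add(73, W)) = Mul(Add(73, W), Add(282, W)))
z = 842999 (z = Add(7, Mul(-1, -842992)) = Add(7, 842992) = 842999)
Add(Add(Function('h')(Function('w')(Function('a')(Function('O')(6)), 22)), z), r) = Add(Add(Add(20586, Pow(Add(-26, Add(-6, -5)), 2), Mul(355, Add(-26, Add(-6, -5)))), 842999), 165354) = Add(Add(Add(20586, Pow(Add(-26, -11), 2), Mul(355, Add(-26, -11))), 842999), 165354) = Add(Add(Add(20586, Pow(-37, 2), Mul(355, -37)), 842999), 165354) = Add(Add(Add(20586, 1369, -13135), 842999), 165354) = Add(Add(8820, 842999), 165354) = Add(851819, 165354) = 1017173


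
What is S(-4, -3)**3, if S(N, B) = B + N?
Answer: -343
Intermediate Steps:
S(-4, -3)**3 = (-3 - 4)**3 = (-7)**3 = -343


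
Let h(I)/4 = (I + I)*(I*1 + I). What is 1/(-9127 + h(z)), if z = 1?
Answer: -1/9111 ≈ -0.00010976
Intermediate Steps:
h(I) = 16*I² (h(I) = 4*((I + I)*(I*1 + I)) = 4*((2*I)*(I + I)) = 4*((2*I)*(2*I)) = 4*(4*I²) = 16*I²)
1/(-9127 + h(z)) = 1/(-9127 + 16*1²) = 1/(-9127 + 16*1) = 1/(-9127 + 16) = 1/(-9111) = -1/9111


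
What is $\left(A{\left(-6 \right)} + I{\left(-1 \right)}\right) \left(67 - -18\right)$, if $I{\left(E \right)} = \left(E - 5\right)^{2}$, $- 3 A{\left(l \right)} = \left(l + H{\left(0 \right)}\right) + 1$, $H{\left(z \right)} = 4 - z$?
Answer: $\frac{9265}{3} \approx 3088.3$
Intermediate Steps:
$A{\left(l \right)} = - \frac{5}{3} - \frac{l}{3}$ ($A{\left(l \right)} = - \frac{\left(l + \left(4 - 0\right)\right) + 1}{3} = - \frac{\left(l + \left(4 + 0\right)\right) + 1}{3} = - \frac{\left(l + 4\right) + 1}{3} = - \frac{\left(4 + l\right) + 1}{3} = - \frac{5 + l}{3} = - \frac{5}{3} - \frac{l}{3}$)
$I{\left(E \right)} = \left(-5 + E\right)^{2}$
$\left(A{\left(-6 \right)} + I{\left(-1 \right)}\right) \left(67 - -18\right) = \left(\left(- \frac{5}{3} - -2\right) + \left(-5 - 1\right)^{2}\right) \left(67 - -18\right) = \left(\left(- \frac{5}{3} + 2\right) + \left(-6\right)^{2}\right) \left(67 + 18\right) = \left(\frac{1}{3} + 36\right) 85 = \frac{109}{3} \cdot 85 = \frac{9265}{3}$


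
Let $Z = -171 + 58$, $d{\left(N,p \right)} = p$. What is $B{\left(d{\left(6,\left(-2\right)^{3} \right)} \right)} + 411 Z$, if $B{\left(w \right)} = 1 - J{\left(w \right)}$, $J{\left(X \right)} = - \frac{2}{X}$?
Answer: $- \frac{185769}{4} \approx -46442.0$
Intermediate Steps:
$B{\left(w \right)} = 1 + \frac{2}{w}$ ($B{\left(w \right)} = 1 - - \frac{2}{w} = 1 + \frac{2}{w}$)
$Z = -113$
$B{\left(d{\left(6,\left(-2\right)^{3} \right)} \right)} + 411 Z = \frac{2 + \left(-2\right)^{3}}{\left(-2\right)^{3}} + 411 \left(-113\right) = \frac{2 - 8}{-8} - 46443 = \left(- \frac{1}{8}\right) \left(-6\right) - 46443 = \frac{3}{4} - 46443 = - \frac{185769}{4}$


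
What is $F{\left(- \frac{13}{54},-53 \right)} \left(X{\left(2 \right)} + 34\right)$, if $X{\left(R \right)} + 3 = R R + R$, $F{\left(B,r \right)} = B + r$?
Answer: $- \frac{106375}{54} \approx -1969.9$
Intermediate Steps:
$X{\left(R \right)} = -3 + R + R^{2}$ ($X{\left(R \right)} = -3 + \left(R R + R\right) = -3 + \left(R^{2} + R\right) = -3 + \left(R + R^{2}\right) = -3 + R + R^{2}$)
$F{\left(- \frac{13}{54},-53 \right)} \left(X{\left(2 \right)} + 34\right) = \left(- \frac{13}{54} - 53\right) \left(\left(-3 + 2 + 2^{2}\right) + 34\right) = \left(\left(-13\right) \frac{1}{54} - 53\right) \left(\left(-3 + 2 + 4\right) + 34\right) = \left(- \frac{13}{54} - 53\right) \left(3 + 34\right) = \left(- \frac{2875}{54}\right) 37 = - \frac{106375}{54}$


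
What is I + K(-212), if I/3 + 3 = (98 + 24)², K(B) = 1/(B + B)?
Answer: 18928631/424 ≈ 44643.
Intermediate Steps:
K(B) = 1/(2*B)
I = 44643 (I = -9 + 3*(98 + 24)² = -9 + 3*122² = -9 + 3*14884 = -9 + 44652 = 44643)
I + K(-212) = 44643 + (½)/(-212) = 44643 + (½)*(-1/212) = 44643 - 1/424 = 18928631/424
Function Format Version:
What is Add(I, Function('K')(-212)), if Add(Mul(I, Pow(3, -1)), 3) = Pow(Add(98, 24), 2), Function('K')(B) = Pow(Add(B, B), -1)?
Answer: Rational(18928631, 424) ≈ 44643.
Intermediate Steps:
Function('K')(B) = Mul(Rational(1, 2), Pow(B, -1)) (Function('K')(B) = Pow(Mul(2, B), -1) = Mul(Rational(1, 2), Pow(B, -1)))
I = 44643 (I = Add(-9, Mul(3, Pow(Add(98, 24), 2))) = Add(-9, Mul(3, Pow(122, 2))) = Add(-9, Mul(3, 14884)) = Add(-9, 44652) = 44643)
Add(I, Function('K')(-212)) = Add(44643, Mul(Rational(1, 2), Pow(-212, -1))) = Add(44643, Mul(Rational(1, 2), Rational(-1, 212))) = Add(44643, Rational(-1, 424)) = Rational(18928631, 424)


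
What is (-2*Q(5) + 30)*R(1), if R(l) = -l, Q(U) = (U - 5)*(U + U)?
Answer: -30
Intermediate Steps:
Q(U) = 2*U*(-5 + U) (Q(U) = (-5 + U)*(2*U) = 2*U*(-5 + U))
(-2*Q(5) + 30)*R(1) = (-4*5*(-5 + 5) + 30)*(-1*1) = (-4*5*0 + 30)*(-1) = (-2*0 + 30)*(-1) = (0 + 30)*(-1) = 30*(-1) = -30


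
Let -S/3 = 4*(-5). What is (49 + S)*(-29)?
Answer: -3161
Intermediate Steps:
S = 60 (S = -12*(-5) = -3*(-20) = 60)
(49 + S)*(-29) = (49 + 60)*(-29) = 109*(-29) = -3161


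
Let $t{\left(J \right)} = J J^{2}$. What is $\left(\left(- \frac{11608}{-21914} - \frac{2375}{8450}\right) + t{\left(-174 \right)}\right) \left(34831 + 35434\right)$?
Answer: $- \frac{105451262726125535}{284882} \approx -3.7016 \cdot 10^{11}$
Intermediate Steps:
$t{\left(J \right)} = J^{3}$
$\left(\left(- \frac{11608}{-21914} - \frac{2375}{8450}\right) + t{\left(-174 \right)}\right) \left(34831 + 35434\right) = \left(\left(- \frac{11608}{-21914} - \frac{2375}{8450}\right) + \left(-174\right)^{3}\right) \left(34831 + 35434\right) = \left(\left(\left(-11608\right) \left(- \frac{1}{21914}\right) - \frac{95}{338}\right) - 5268024\right) 70265 = \left(\left(\frac{5804}{10957} - \frac{95}{338}\right) - 5268024\right) 70265 = \left(\frac{920837}{3703466} - 5268024\right) 70265 = \left(- \frac{19509946850347}{3703466}\right) 70265 = - \frac{105451262726125535}{284882}$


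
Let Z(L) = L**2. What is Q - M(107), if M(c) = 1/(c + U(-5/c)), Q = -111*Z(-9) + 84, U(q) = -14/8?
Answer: -3749851/421 ≈ -8907.0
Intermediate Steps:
U(q) = -7/4 (U(q) = -14*1/8 = -7/4)
Q = -8907 (Q = -111*(-9)**2 + 84 = -111*81 + 84 = -8991 + 84 = -8907)
M(c) = 1/(-7/4 + c) (M(c) = 1/(c - 7/4) = 1/(-7/4 + c))
Q - M(107) = -8907 - 4/(-7 + 4*107) = -8907 - 4/(-7 + 428) = -8907 - 4/421 = -3749851/421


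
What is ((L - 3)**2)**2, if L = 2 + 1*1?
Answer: 0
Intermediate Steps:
L = 3 (L = 2 + 1 = 3)
((L - 3)**2)**2 = ((3 - 3)**2)**2 = (0**2)**2 = 0**2 = 0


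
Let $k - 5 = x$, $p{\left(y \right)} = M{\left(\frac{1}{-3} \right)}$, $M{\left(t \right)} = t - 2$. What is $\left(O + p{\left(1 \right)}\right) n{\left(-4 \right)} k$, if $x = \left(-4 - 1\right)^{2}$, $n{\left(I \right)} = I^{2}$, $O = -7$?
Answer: $-4480$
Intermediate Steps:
$M{\left(t \right)} = -2 + t$
$p{\left(y \right)} = - \frac{7}{3}$ ($p{\left(y \right)} = -2 + \frac{1}{-3} = -2 - \frac{1}{3} = - \frac{7}{3}$)
$x = 25$ ($x = \left(-5\right)^{2} = 25$)
$k = 30$ ($k = 5 + 25 = 30$)
$\left(O + p{\left(1 \right)}\right) n{\left(-4 \right)} k = \left(-7 - \frac{7}{3}\right) \left(-4\right)^{2} \cdot 30 = \left(- \frac{28}{3}\right) 16 \cdot 30 = \left(- \frac{448}{3}\right) 30 = -4480$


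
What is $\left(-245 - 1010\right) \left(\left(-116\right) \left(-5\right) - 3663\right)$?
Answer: $3869165$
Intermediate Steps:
$\left(-245 - 1010\right) \left(\left(-116\right) \left(-5\right) - 3663\right) = - 1255 \left(580 - 3663\right) = \left(-1255\right) \left(-3083\right) = 3869165$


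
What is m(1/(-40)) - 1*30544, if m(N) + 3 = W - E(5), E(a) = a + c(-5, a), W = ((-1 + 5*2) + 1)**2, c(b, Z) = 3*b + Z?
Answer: -30442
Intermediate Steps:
c(b, Z) = Z + 3*b
W = 100 (W = ((-1 + 10) + 1)**2 = (9 + 1)**2 = 10**2 = 100)
E(a) = -15 + 2*a (E(a) = a + (a + 3*(-5)) = a + (a - 15) = a + (-15 + a) = -15 + 2*a)
m(N) = 102 (m(N) = -3 + (100 - (-15 + 2*5)) = -3 + (100 - (-15 + 10)) = -3 + (100 - 1*(-5)) = -3 + (100 + 5) = -3 + 105 = 102)
m(1/(-40)) - 1*30544 = 102 - 1*30544 = 102 - 30544 = -30442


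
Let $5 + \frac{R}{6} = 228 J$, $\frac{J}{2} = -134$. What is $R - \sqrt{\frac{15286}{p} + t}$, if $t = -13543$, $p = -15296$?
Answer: $-366654 - \frac{i \sqrt{49513394346}}{1912} \approx -3.6665 \cdot 10^{5} - 116.38 i$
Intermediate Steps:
$J = -268$ ($J = 2 \left(-134\right) = -268$)
$R = -366654$ ($R = -30 + 6 \cdot 228 \left(-268\right) = -30 + 6 \left(-61104\right) = -30 - 366624 = -366654$)
$R - \sqrt{\frac{15286}{p} + t} = -366654 - \sqrt{\frac{15286}{-15296} - 13543} = -366654 - \sqrt{15286 \left(- \frac{1}{15296}\right) - 13543} = -366654 - \sqrt{- \frac{7643}{7648} - 13543} = -366654 - \sqrt{- \frac{103584507}{7648}} = -366654 - \frac{i \sqrt{49513394346}}{1912}$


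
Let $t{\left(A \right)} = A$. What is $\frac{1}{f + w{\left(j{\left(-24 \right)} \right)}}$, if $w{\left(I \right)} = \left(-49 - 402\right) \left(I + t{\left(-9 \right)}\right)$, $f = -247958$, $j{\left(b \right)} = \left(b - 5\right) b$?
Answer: $- \frac{1}{557795} \approx -1.7928 \cdot 10^{-6}$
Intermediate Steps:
$j{\left(b \right)} = b \left(-5 + b\right)$ ($j{\left(b \right)} = \left(-5 + b\right) b = b \left(-5 + b\right)$)
$w{\left(I \right)} = 4059 - 451 I$ ($w{\left(I \right)} = \left(-49 - 402\right) \left(I - 9\right) = - 451 \left(-9 + I\right) = 4059 - 451 I$)
$\frac{1}{f + w{\left(j{\left(-24 \right)} \right)}} = \frac{1}{-247958 + \left(4059 - 451 \left(- 24 \left(-5 - 24\right)\right)\right)} = \frac{1}{-247958 + \left(4059 - 451 \left(\left(-24\right) \left(-29\right)\right)\right)} = \frac{1}{-247958 + \left(4059 - 313896\right)} = \frac{1}{-247958 - 309837} = \frac{1}{-557795} = - \frac{1}{557795}$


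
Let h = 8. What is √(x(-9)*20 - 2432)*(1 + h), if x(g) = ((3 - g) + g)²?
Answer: 18*I*√563 ≈ 427.1*I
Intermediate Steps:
x(g) = 9 (x(g) = 3² = 9)
√(x(-9)*20 - 2432)*(1 + h) = √(9*20 - 2432)*(1 + 8) = √(180 - 2432)*9 = √(-2252)*9 = (2*I*√563)*9 = 18*I*√563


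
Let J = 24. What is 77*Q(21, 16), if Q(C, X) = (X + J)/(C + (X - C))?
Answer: 385/2 ≈ 192.50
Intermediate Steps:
Q(C, X) = (24 + X)/X (Q(C, X) = (X + 24)/(C + (X - C)) = (24 + X)/X)
77*Q(21, 16) = 77*((24 + 16)/16) = 77*((1/16)*40) = 77*(5/2) = 385/2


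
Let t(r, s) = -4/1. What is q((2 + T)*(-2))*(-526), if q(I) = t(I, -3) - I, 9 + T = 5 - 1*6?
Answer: 10520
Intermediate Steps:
t(r, s) = -4 (t(r, s) = -4*1 = -4)
T = -10 (T = -9 + (5 - 1*6) = -9 + (5 - 6) = -9 - 1 = -10)
q(I) = -4 - I
q((2 + T)*(-2))*(-526) = (-4 - (2 - 10)*(-2))*(-526) = (-4 - (-8)*(-2))*(-526) = (-4 - 1*16)*(-526) = (-4 - 16)*(-526) = -20*(-526) = 10520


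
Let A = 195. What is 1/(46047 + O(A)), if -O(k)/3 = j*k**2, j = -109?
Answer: 1/12480222 ≈ 8.0127e-8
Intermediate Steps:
O(k) = 327*k**2 (O(k) = -(-327)*k**2 = 327*k**2)
1/(46047 + O(A)) = 1/(46047 + 327*195**2) = 1/(46047 + 327*38025) = 1/(46047 + 12434175) = 1/12480222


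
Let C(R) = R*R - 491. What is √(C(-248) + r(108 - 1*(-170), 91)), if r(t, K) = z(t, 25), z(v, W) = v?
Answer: √61291 ≈ 247.57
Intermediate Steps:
r(t, K) = t
C(R) = -491 + R² (C(R) = R² - 491 = -491 + R²)
√(C(-248) + r(108 - 1*(-170), 91)) = √((-491 + (-248)²) + (108 - 1*(-170))) = √((-491 + 61504) + (108 + 170)) = √(61013 + 278) = √61291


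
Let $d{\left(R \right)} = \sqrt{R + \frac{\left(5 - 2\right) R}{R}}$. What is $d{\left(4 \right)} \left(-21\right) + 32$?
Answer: $32 - 21 \sqrt{7} \approx -23.561$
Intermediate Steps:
$d{\left(R \right)} = \sqrt{3 + R}$ ($d{\left(R \right)} = \sqrt{R + \frac{\left(5 - 2\right) R}{R}} = \sqrt{R + \frac{3 R}{R}} = \sqrt{R + 3} = \sqrt{3 + R}$)
$d{\left(4 \right)} \left(-21\right) + 32 = \sqrt{3 + 4} \left(-21\right) + 32 = \sqrt{7} \left(-21\right) + 32 = - 21 \sqrt{7} + 32 = 32 - 21 \sqrt{7}$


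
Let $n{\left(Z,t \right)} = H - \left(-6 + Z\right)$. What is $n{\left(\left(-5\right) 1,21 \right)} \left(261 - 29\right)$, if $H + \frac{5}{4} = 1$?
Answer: $2494$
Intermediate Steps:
$H = - \frac{1}{4}$ ($H = - \frac{5}{4} + 1 = - \frac{1}{4} \approx -0.25$)
$n{\left(Z,t \right)} = \frac{23}{4} - Z$ ($n{\left(Z,t \right)} = - \frac{1}{4} - \left(-6 + Z\right) = \frac{23}{4} - Z$)
$n{\left(\left(-5\right) 1,21 \right)} \left(261 - 29\right) = \left(\frac{23}{4} - \left(-5\right) 1\right) \left(261 - 29\right) = \left(\frac{23}{4} - -5\right) 232 = \left(\frac{23}{4} + 5\right) 232 = \frac{43}{4} \cdot 232 = 2494$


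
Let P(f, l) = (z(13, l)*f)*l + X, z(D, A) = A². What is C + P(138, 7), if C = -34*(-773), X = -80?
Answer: 73536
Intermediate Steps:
P(f, l) = -80 + f*l³ (P(f, l) = (l²*f)*l - 80 = (f*l²)*l - 80 = f*l³ - 80 = -80 + f*l³)
C = 26282
C + P(138, 7) = 26282 + (-80 + 138*7³) = 26282 + (-80 + 138*343) = 26282 + (-80 + 47334) = 26282 + 47254 = 73536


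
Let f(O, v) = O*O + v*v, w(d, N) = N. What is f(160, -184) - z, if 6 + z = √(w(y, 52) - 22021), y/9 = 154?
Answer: 59462 - 3*I*√2441 ≈ 59462.0 - 148.22*I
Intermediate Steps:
y = 1386 (y = 9*154 = 1386)
f(O, v) = O² + v²
z = -6 + 3*I*√2441 (z = -6 + √(52 - 22021) = -6 + √(-21969) = -6 + 3*I*√2441 ≈ -6.0 + 148.22*I)
f(160, -184) - z = (160² + (-184)²) - (-6 + 3*I*√2441) = (25600 + 33856) + (6 - 3*I*√2441) = 59456 + (6 - 3*I*√2441) = 59462 - 3*I*√2441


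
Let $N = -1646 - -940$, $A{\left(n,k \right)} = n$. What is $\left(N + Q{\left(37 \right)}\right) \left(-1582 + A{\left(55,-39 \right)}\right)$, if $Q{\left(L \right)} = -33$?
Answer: $1128453$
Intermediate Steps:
$N = -706$ ($N = -1646 + 940 = -706$)
$\left(N + Q{\left(37 \right)}\right) \left(-1582 + A{\left(55,-39 \right)}\right) = \left(-706 - 33\right) \left(-1582 + 55\right) = \left(-739\right) \left(-1527\right) = 1128453$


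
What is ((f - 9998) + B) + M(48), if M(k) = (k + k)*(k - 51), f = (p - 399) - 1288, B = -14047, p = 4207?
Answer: -21813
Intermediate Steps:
f = 2520 (f = (4207 - 399) - 1288 = 3808 - 1288 = 2520)
M(k) = 2*k*(-51 + k) (M(k) = (2*k)*(-51 + k) = 2*k*(-51 + k))
((f - 9998) + B) + M(48) = ((2520 - 9998) - 14047) + 2*48*(-51 + 48) = (-7478 - 14047) + 2*48*(-3) = -21525 - 288 = -21813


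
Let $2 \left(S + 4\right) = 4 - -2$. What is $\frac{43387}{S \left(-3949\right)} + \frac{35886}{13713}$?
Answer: $\frac{245559915}{18050879} \approx 13.604$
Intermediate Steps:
$S = -1$ ($S = -4 + \frac{4 - -2}{2} = -4 + \frac{4 + 2}{2} = -4 + \frac{1}{2} \cdot 6 = -4 + 3 = -1$)
$\frac{43387}{S \left(-3949\right)} + \frac{35886}{13713} = \frac{43387}{\left(-1\right) \left(-3949\right)} + \frac{35886}{13713} = \frac{43387}{3949} + 35886 \cdot \frac{1}{13713} = 43387 \cdot \frac{1}{3949} + \frac{11962}{4571} = \frac{43387}{3949} + \frac{11962}{4571} = \frac{245559915}{18050879}$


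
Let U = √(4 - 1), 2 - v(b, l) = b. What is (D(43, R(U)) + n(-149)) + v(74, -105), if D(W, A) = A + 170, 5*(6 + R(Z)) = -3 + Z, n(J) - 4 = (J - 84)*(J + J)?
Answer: 347647/5 + √3/5 ≈ 69530.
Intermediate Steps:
v(b, l) = 2 - b
n(J) = 4 + 2*J*(-84 + J) (n(J) = 4 + (J - 84)*(J + J) = 4 + (-84 + J)*(2*J) = 4 + 2*J*(-84 + J))
U = √3 ≈ 1.7320
R(Z) = -33/5 + Z/5 (R(Z) = -6 + (-3 + Z)/5 = -6 + (-⅗ + Z/5) = -33/5 + Z/5)
D(W, A) = 170 + A
(D(43, R(U)) + n(-149)) + v(74, -105) = ((170 + (-33/5 + √3/5)) + (4 - 168*(-149) + 2*(-149)²)) + (2 - 1*74) = ((817/5 + √3/5) + (4 + 25032 + 2*22201)) + (2 - 74) = ((817/5 + √3/5) + (4 + 25032 + 44402)) - 72 = ((817/5 + √3/5) + 69438) - 72 = (348007/5 + √3/5) - 72 = 347647/5 + √3/5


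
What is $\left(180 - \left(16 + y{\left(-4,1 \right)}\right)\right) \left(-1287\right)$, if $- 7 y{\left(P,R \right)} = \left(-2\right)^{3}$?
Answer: $- \frac{1467180}{7} \approx -2.096 \cdot 10^{5}$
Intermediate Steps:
$y{\left(P,R \right)} = \frac{8}{7}$ ($y{\left(P,R \right)} = - \frac{\left(-2\right)^{3}}{7} = \left(- \frac{1}{7}\right) \left(-8\right) = \frac{8}{7}$)
$\left(180 - \left(16 + y{\left(-4,1 \right)}\right)\right) \left(-1287\right) = \left(180 - \frac{120}{7}\right) \left(-1287\right) = \frac{1140}{7} \left(-1287\right) = - \frac{1467180}{7}$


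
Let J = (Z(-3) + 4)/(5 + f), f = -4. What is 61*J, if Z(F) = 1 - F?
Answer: 488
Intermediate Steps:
J = 8 (J = ((1 - 1*(-3)) + 4)/(5 - 4) = ((1 + 3) + 4)/1 = (4 + 4)*1 = 8*1 = 8)
61*J = 61*8 = 488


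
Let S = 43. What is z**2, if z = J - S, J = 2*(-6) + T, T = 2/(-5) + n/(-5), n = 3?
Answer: 3136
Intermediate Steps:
T = -1 (T = 2/(-5) + 3/(-5) = 2*(-1/5) + 3*(-1/5) = -2/5 - 3/5 = -1)
J = -13 (J = 2*(-6) - 1 = -12 - 1 = -13)
z = -56 (z = -13 - 1*43 = -13 - 43 = -56)
z**2 = (-56)**2 = 3136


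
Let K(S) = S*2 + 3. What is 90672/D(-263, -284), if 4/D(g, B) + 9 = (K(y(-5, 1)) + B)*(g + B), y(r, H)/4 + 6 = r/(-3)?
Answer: 3913871992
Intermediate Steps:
y(r, H) = -24 - 4*r/3 (y(r, H) = -24 + 4*(r/(-3)) = -24 + 4*(r*(-1/3)) = -24 + 4*(-r/3) = -24 - 4*r/3)
K(S) = 3 + 2*S (K(S) = 2*S + 3 = 3 + 2*S)
D(g, B) = 4/(-9 + (-95/3 + B)*(B + g)) (D(g, B) = 4/(-9 + ((3 + 2*(-24 - 4/3*(-5))) + B)*(g + B)) = 4/(-9 + ((3 + 2*(-24 + 20/3)) + B)*(B + g)) = 4/(-9 + ((3 + 2*(-52/3)) + B)*(B + g)) = 4/(-9 + ((3 - 104/3) + B)*(B + g)) = 4/(-9 + (-95/3 + B)*(B + g)))
90672/D(-263, -284) = 90672/((12/(-27 - 95*(-284) - 95*(-263) + 3*(-284)**2 + 3*(-284)*(-263)))) = 90672/((12/(-27 + 26980 + 24985 + 3*80656 + 224076))) = 90672/((12/(-27 + 26980 + 24985 + 241968 + 224076))) = 90672/((12/517982)) = 90672/((12*(1/517982))) = 90672/(6/258991) = 90672*(258991/6) = 3913871992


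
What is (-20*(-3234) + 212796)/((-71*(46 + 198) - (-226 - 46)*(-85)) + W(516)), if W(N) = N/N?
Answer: -92492/13481 ≈ -6.8609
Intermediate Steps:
W(N) = 1
(-20*(-3234) + 212796)/((-71*(46 + 198) - (-226 - 46)*(-85)) + W(516)) = (-20*(-3234) + 212796)/((-71*(46 + 198) - (-226 - 46)*(-85)) + 1) = (64680 + 212796)/((-71*244 - (-272)*(-85)) + 1) = 277476/((-17324 - 1*23120) + 1) = 277476/((-17324 - 23120) + 1) = 277476/(-40444 + 1) = 277476/(-40443) = 277476*(-1/40443) = -92492/13481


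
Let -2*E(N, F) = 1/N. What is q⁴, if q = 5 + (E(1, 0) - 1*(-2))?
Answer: 28561/16 ≈ 1785.1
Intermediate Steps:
E(N, F) = -1/(2*N)
q = 13/2 (q = 5 + (-½/1 - 1*(-2)) = 5 + (-½*1 + 2) = 5 + (-½ + 2) = 5 + 3/2 = 13/2 ≈ 6.5000)
q⁴ = (13/2)⁴ = 28561/16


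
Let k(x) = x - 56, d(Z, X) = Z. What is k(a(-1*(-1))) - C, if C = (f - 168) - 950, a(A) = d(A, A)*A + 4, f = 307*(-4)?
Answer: 2295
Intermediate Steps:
f = -1228
a(A) = 4 + A**2 (a(A) = A*A + 4 = A**2 + 4 = 4 + A**2)
C = -2346 (C = (-1228 - 168) - 950 = -1396 - 950 = -2346)
k(x) = -56 + x
k(a(-1*(-1))) - C = (-56 + (4 + (-1*(-1))**2)) - 1*(-2346) = (-56 + (4 + 1**2)) + 2346 = (-56 + (4 + 1)) + 2346 = (-56 + 5) + 2346 = -51 + 2346 = 2295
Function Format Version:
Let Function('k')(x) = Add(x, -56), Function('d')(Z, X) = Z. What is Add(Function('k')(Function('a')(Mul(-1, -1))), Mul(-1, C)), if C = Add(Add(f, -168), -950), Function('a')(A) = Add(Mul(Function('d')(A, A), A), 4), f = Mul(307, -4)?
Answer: 2295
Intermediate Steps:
f = -1228
Function('a')(A) = Add(4, Pow(A, 2)) (Function('a')(A) = Add(Mul(A, A), 4) = Add(Pow(A, 2), 4) = Add(4, Pow(A, 2)))
C = -2346 (C = Add(Add(-1228, -168), -950) = Add(-1396, -950) = -2346)
Function('k')(x) = Add(-56, x)
Add(Function('k')(Function('a')(Mul(-1, -1))), Mul(-1, C)) = Add(Add(-56, Add(4, Pow(Mul(-1, -1), 2))), Mul(-1, -2346)) = Add(Add(-56, Add(4, Pow(1, 2))), 2346) = Add(Add(-56, Add(4, 1)), 2346) = Add(Add(-56, 5), 2346) = Add(-51, 2346) = 2295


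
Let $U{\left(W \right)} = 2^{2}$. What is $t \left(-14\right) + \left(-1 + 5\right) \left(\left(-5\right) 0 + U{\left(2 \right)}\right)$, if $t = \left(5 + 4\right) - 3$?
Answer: $-68$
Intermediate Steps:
$U{\left(W \right)} = 4$
$t = 6$ ($t = 9 - 3 = 6$)
$t \left(-14\right) + \left(-1 + 5\right) \left(\left(-5\right) 0 + U{\left(2 \right)}\right) = 6 \left(-14\right) + \left(-1 + 5\right) \left(\left(-5\right) 0 + 4\right) = -84 + 4 \left(0 + 4\right) = -84 + 4 \cdot 4 = -84 + 16 = -68$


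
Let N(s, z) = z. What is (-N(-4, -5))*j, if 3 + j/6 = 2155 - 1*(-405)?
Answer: 76710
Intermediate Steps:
j = 15342 (j = -18 + 6*(2155 - 1*(-405)) = -18 + 6*(2155 + 405) = -18 + 6*2560 = -18 + 15360 = 15342)
(-N(-4, -5))*j = -1*(-5)*15342 = 5*15342 = 76710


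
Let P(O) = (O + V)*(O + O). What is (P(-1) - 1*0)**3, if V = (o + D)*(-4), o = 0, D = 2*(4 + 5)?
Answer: 3112136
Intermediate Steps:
D = 18 (D = 2*9 = 18)
V = -72 (V = (0 + 18)*(-4) = 18*(-4) = -72)
P(O) = 2*O*(-72 + O) (P(O) = (O - 72)*(O + O) = (-72 + O)*(2*O) = 2*O*(-72 + O))
(P(-1) - 1*0)**3 = (2*(-1)*(-72 - 1) - 1*0)**3 = (2*(-1)*(-73) + 0)**3 = (146 + 0)**3 = 146**3 = 3112136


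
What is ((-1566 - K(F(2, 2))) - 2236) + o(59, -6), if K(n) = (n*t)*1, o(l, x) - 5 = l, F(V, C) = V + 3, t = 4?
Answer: -3758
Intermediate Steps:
F(V, C) = 3 + V
o(l, x) = 5 + l
K(n) = 4*n (K(n) = (n*4)*1 = (4*n)*1 = 4*n)
((-1566 - K(F(2, 2))) - 2236) + o(59, -6) = ((-1566 - 4*(3 + 2)) - 2236) + (5 + 59) = ((-1566 - 4*5) - 2236) + 64 = ((-1566 - 1*20) - 2236) + 64 = ((-1566 - 20) - 2236) + 64 = (-1586 - 2236) + 64 = -3822 + 64 = -3758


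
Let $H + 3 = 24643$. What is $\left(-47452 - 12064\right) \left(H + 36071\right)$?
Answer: $-3613275876$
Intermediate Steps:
$H = 24640$ ($H = -3 + 24643 = 24640$)
$\left(-47452 - 12064\right) \left(H + 36071\right) = \left(-47452 - 12064\right) \left(24640 + 36071\right) = \left(-59516\right) 60711 = -3613275876$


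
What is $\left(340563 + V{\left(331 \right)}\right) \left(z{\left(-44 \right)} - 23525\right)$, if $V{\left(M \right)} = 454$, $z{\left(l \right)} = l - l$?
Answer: $-8022424925$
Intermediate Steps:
$z{\left(l \right)} = 0$
$\left(340563 + V{\left(331 \right)}\right) \left(z{\left(-44 \right)} - 23525\right) = \left(340563 + 454\right) \left(0 - 23525\right) = 341017 \left(-23525\right) = -8022424925$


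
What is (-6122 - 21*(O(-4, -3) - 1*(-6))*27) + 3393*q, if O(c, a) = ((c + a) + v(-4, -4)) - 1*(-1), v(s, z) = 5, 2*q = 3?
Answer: -7735/2 ≈ -3867.5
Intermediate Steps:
q = 3/2 (q = (½)*3 = 3/2 ≈ 1.5000)
O(c, a) = 6 + a + c (O(c, a) = ((c + a) + 5) - 1*(-1) = ((a + c) + 5) + 1 = (5 + a + c) + 1 = 6 + a + c)
(-6122 - 21*(O(-4, -3) - 1*(-6))*27) + 3393*q = (-6122 - 21*((6 - 3 - 4) - 1*(-6))*27) + 3393*(3/2) = (-6122 - 21*(-1 + 6)*27) + 10179/2 = (-6122 - 21*5*27) + 10179/2 = (-6122 - 105*27) + 10179/2 = (-6122 - 2835) + 10179/2 = -8957 + 10179/2 = -7735/2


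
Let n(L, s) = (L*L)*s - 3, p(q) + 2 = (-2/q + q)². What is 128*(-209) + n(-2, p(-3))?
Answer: -240671/9 ≈ -26741.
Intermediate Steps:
p(q) = -2 + (q - 2/q)² (p(q) = -2 + (-2/q + q)² = -2 + (q - 2/q)²)
n(L, s) = -3 + s*L² (n(L, s) = L²*s - 3 = s*L² - 3 = -3 + s*L²)
128*(-209) + n(-2, p(-3)) = 128*(-209) + (-3 + (-6 + (-3)² + 4/(-3)²)*(-2)²) = -26752 + (-3 + (-6 + 9 + 4*(⅑))*4) = -26752 + (-3 + (-6 + 9 + 4/9)*4) = -26752 + (-3 + (31/9)*4) = -26752 + (-3 + 124/9) = -26752 + 97/9 = -240671/9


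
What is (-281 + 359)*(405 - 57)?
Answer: 27144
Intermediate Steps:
(-281 + 359)*(405 - 57) = 78*348 = 27144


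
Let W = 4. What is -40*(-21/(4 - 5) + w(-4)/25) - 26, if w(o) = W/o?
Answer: -4322/5 ≈ -864.40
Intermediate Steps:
w(o) = 4/o
-40*(-21/(4 - 5) + w(-4)/25) - 26 = -40*(-21/(4 - 5) + (4/(-4))/25) - 26 = -40*(-21/(-1) + (4*(-1/4))*(1/25)) - 26 = -40*(-21*(-1) - 1*1/25) - 26 = -40*(21 - 1/25) - 26 = -40*524/25 - 26 = -4192/5 - 26 = -4322/5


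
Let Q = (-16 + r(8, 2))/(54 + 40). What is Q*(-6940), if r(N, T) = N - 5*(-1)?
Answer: 10410/47 ≈ 221.49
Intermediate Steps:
r(N, T) = 5 + N (r(N, T) = N + 5 = 5 + N)
Q = -3/94 (Q = (-16 + (5 + 8))/(54 + 40) = (-16 + 13)/94 = -3*1/94 = -3/94 ≈ -0.031915)
Q*(-6940) = -3/94*(-6940) = 10410/47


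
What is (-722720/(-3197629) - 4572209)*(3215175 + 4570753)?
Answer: -113832037644432804648/3197629 ≈ -3.5599e+13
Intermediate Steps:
(-722720/(-3197629) - 4572209)*(3215175 + 4570753) = (-722720*(-1/3197629) - 4572209)*7785928 = (722720/3197629 - 4572209)*7785928 = -14620227369741/3197629*7785928 = -113832037644432804648/3197629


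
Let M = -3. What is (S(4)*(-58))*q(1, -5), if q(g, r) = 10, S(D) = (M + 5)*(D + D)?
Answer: -9280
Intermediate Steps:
S(D) = 4*D (S(D) = (-3 + 5)*(D + D) = 2*(2*D) = 4*D)
(S(4)*(-58))*q(1, -5) = ((4*4)*(-58))*10 = (16*(-58))*10 = -928*10 = -9280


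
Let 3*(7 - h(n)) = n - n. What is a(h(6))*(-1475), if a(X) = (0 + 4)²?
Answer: -23600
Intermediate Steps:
h(n) = 7 (h(n) = 7 - (n - n)/3 = 7 - ⅓*0 = 7 + 0 = 7)
a(X) = 16 (a(X) = 4² = 16)
a(h(6))*(-1475) = 16*(-1475) = -23600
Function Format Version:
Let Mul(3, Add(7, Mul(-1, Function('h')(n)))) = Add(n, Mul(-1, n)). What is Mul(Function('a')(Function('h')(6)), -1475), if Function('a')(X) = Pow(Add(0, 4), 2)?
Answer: -23600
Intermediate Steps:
Function('h')(n) = 7 (Function('h')(n) = Add(7, Mul(Rational(-1, 3), Add(n, Mul(-1, n)))) = Add(7, Mul(Rational(-1, 3), 0)) = Add(7, 0) = 7)
Function('a')(X) = 16 (Function('a')(X) = Pow(4, 2) = 16)
Mul(Function('a')(Function('h')(6)), -1475) = Mul(16, -1475) = -23600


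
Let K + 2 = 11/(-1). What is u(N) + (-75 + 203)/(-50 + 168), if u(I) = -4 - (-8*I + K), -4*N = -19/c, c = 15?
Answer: 11167/885 ≈ 12.618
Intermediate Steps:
K = -13 (K = -2 + 11/(-1) = -2 + 11*(-1) = -2 - 11 = -13)
N = 19/60 (N = -(-19)/(4*15) = -1/4*(-19/15) = 19/60 ≈ 0.31667)
u(I) = 9 + 8*I (u(I) = -4 - (-8*I - 13) = -4 - (-13 - 8*I) = -4 + (13 + 8*I) = 9 + 8*I)
u(N) + (-75 + 203)/(-50 + 168) = (9 + 8*(19/60)) + (-75 + 203)/(-50 + 168) = (9 + 38/15) + 128/118 = 173/15 + 128*(1/118) = 173/15 + 64/59 = 11167/885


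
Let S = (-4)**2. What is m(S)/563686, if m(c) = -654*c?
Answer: -5232/281843 ≈ -0.018564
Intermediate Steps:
S = 16
m(S)/563686 = -654*16/563686 = -10464*1/563686 = -5232/281843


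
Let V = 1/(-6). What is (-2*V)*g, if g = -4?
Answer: -4/3 ≈ -1.3333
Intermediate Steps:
V = -⅙ ≈ -0.16667
(-2*V)*g = -2*(-⅙)*(-4) = (⅓)*(-4) = -4/3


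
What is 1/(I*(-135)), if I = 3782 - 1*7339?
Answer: 1/480195 ≈ 2.0825e-6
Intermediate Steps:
I = -3557 (I = 3782 - 7339 = -3557)
1/(I*(-135)) = 1/(-3557*(-135)) = 1/480195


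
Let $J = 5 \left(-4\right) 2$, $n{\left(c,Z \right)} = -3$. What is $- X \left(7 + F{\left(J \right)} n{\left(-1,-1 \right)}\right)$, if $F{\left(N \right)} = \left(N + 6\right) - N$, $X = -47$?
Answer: $-517$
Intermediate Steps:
$J = -40$ ($J = \left(-20\right) 2 = -40$)
$F{\left(N \right)} = 6$ ($F{\left(N \right)} = \left(6 + N\right) - N = 6$)
$- X \left(7 + F{\left(J \right)} n{\left(-1,-1 \right)}\right) = - \left(-47\right) \left(7 + 6 \left(-3\right)\right) = - \left(-47\right) \left(7 - 18\right) = - \left(-47\right) \left(-11\right) = \left(-1\right) 517 = -517$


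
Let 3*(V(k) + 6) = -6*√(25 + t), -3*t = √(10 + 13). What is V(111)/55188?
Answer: -1/9198 - √(225 - 3*√23)/82782 ≈ -0.00028403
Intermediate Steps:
t = -√23/3 (t = -√(10 + 13)/3 = -√23/3 ≈ -1.5986)
V(k) = -6 - 2*√(25 - √23/3) (V(k) = -6 + (-6*√(25 - √23/3))/3 = -6 - 2*√(25 - √23/3))
V(111)/55188 = (-6 - 2*√(225 - 3*√23)/3)/55188 = (-6 - 2*√(225 - 3*√23)/3)*(1/55188) = -1/9198 - √(225 - 3*√23)/82782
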